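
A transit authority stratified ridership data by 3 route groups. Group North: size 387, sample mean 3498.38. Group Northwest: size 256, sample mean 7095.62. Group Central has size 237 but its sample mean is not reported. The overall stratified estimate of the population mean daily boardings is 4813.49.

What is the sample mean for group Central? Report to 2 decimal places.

N = 387 + 256 + 237 = 880.
Overall total = μ·N = 4813.49·880 = 4235871.2.
Subtract the known strata: 387·3498.38 + 256·7095.62 = 3170351.78.
Remaining total for group Central: 4235871.2 − 3170351.78 = 1065519.42.
Divide by its size: 1065519.42 / 237 = 4495.8625... → 4495.86.

4495.86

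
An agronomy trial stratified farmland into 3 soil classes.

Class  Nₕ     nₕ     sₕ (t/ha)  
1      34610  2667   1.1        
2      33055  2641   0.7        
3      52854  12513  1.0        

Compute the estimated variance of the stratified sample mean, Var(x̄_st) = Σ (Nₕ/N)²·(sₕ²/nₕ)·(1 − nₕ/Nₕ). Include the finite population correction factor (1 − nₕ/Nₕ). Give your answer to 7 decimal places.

N = 120519; Wₕ = Nₕ/N.
class 1: (34610/120519)²·1.1²/2667·(1 − 2667/34610) = 0.0000345325
class 2: (33055/120519)²·0.7²/2641·(1 − 2641/33055) = 0.0000128418
class 3: (52854/120519)²·1.0²/12513·(1 − 12513/52854) = 0.0000117315
Sum = 0.0000591058 → 0.0000591.

0.0000591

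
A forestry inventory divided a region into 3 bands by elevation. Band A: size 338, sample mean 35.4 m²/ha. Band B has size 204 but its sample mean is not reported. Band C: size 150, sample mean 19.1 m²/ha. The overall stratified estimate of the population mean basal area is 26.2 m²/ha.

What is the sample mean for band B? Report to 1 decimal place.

N = 338 + 204 + 150 = 692.
Overall total = μ·N = 26.2·692 = 18130.4.
Subtract the known strata: 338·35.4 + 150·19.1 = 14830.2.
Remaining total for band B: 18130.4 − 14830.2 = 3300.2.
Divide by its size: 3300.2 / 204 = 16.177... → 16.2.

16.2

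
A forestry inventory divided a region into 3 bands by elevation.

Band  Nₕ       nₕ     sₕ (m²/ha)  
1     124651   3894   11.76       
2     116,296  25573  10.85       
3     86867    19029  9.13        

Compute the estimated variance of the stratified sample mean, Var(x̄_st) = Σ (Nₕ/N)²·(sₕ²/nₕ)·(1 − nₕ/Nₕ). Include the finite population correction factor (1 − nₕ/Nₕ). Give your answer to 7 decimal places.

0.0056669

N = 327814. Term for each stratum: Wₕ²sₕ²/nₕ·(1−nₕ/Nₕ).
Var(x̄_st) = 0.0049747560 + 0.0004519652 + 0.0002402141 = 0.0056669353 → 0.0056669.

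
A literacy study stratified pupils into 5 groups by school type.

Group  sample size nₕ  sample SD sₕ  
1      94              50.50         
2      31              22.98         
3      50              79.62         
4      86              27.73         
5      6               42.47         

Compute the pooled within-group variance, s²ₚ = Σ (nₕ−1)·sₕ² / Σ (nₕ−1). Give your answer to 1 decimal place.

1: (94−1)·50.50² = 93·2550.25 = 237173.25
2: (31−1)·22.98² = 30·528.0804 = 15842.412
3: (50−1)·79.62² = 49·6339.3444 = 310627.8756
4: (86−1)·27.73² = 85·768.9529 = 65360.9965
5: (6−1)·42.47² = 5·1803.7009 = 9018.5045
Numerator = 638023.0386; denominator = Σ(nₕ−1) = 262.
s²ₚ = 638023.0386/262 = 2435.202... → 2435.2.

2435.2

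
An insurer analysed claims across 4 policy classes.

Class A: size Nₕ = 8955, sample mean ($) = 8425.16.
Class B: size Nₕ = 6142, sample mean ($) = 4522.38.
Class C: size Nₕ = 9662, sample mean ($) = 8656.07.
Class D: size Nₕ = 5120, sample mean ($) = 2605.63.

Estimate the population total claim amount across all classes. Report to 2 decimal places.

200199539.70

Estimate total by summing Nₕ·x̄ₕ over strata.
8955·8425.16 + 6142·4522.38 + 9662·8656.07 + 5120·2605.63 = 75447307.8 + 27776457.96 + 83634948.34 + 13340825.6 = 200199539.70.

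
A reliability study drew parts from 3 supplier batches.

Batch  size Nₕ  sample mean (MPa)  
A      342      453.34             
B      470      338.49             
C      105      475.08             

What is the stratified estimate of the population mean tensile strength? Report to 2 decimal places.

396.96

N = 917; weights Wₕ = Nₕ/N = (0.3730, 0.5125, 0.1145).
x̄_st = Σ Wₕ·x̄ₕ = 0.3730·453.34 + 0.5125·338.49 + 0.1145·475.08 ≈ 396.9640...
→ 396.96.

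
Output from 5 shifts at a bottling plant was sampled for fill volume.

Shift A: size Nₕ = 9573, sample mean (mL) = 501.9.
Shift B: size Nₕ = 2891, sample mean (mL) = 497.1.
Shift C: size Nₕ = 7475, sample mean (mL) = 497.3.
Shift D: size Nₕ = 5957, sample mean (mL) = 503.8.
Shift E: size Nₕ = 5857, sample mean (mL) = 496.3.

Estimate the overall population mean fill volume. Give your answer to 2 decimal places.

499.70

N = 9573 + 2891 + 7475 + 5957 + 5857 = 31753.
The stratified mean weights each stratum mean by its population share Nₕ/N.
Σ Nₕx̄ₕ = 9573·501.9 + 2891·497.1 + 7475·497.3 + 5957·503.8 + 5857·496.3 = 4804688.7 + 1437116.1 + 3717317.5 + 3001136.6 + 2906829.1 = 15867088.
Divide by N: 15867088 / 31753 = 499.7036... → 499.70.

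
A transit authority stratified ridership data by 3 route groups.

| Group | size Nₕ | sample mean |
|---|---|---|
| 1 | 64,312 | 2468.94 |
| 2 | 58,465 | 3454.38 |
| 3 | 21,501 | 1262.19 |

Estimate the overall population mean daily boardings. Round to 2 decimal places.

x̄_st = (Σ Nₕx̄ₕ) / (Σ Nₕ) = (64312·2468.94 + 58465·3454.38 + 21501·1262.19) / 144278
= 387881143.17 / 144278 = 2688.4289... → 2688.43.

2688.43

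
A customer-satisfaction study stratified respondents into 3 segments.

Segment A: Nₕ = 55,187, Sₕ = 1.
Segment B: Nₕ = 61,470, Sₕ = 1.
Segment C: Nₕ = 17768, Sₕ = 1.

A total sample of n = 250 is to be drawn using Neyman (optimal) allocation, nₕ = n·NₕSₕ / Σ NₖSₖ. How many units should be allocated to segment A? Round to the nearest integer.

103

Σ NₕSₕ = 55187·1 + 61470·1 + 17768·1 = 134425.
Share for A: 55187/134425 = 0.41054.
n_A = 250 × 0.41054 = 102.635... → 103.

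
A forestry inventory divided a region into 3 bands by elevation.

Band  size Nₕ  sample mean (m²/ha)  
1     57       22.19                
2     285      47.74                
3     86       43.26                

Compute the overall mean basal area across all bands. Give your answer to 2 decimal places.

43.44

x̄_st = (Σ Nₕx̄ₕ) / (Σ Nₕ) = (57·22.19 + 285·47.74 + 86·43.26) / 428
= 18591.09 / 428 = 43.4371... → 43.44.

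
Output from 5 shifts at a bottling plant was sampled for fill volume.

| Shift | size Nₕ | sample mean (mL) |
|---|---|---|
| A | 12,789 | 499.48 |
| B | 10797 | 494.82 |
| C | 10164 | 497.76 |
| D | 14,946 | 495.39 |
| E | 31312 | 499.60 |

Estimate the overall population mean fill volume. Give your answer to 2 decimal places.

497.92

x̄_st = (Σ Nₕx̄ₕ) / (Σ Nₕ) = (12789·499.48 + 10797·494.82 + 10164·497.76 + 14946·495.39 + 31312·499.60) / 80008
= 39837228.04 / 80008 = 497.9156... → 497.92.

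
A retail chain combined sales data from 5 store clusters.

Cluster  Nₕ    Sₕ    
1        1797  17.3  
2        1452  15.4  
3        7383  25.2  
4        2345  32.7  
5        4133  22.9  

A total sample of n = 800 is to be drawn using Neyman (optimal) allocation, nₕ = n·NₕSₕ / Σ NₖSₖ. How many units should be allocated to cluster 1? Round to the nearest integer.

61

Σ NₕSₕ = 1797·17.3 + 1452·15.4 + 7383·25.2 + 2345·32.7 + 4133·22.9 = 410827.7.
Share for 1: 31088.1/410827.7 = 0.07567.
n_1 = 800 × 0.07567 = 60.537... → 61.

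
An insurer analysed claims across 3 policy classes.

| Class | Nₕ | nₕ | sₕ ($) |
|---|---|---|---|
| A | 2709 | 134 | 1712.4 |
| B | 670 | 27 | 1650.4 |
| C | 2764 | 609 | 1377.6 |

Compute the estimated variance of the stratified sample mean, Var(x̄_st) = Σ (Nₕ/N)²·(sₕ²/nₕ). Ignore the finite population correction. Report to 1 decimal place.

N = 6143. Term for each stratum: Wₕ²sₕ²/nₕ.
Var(x̄_st) = 4255.6178 + 1200.0608 + 630.8760 = 6086.5546 → 6086.6.

6086.6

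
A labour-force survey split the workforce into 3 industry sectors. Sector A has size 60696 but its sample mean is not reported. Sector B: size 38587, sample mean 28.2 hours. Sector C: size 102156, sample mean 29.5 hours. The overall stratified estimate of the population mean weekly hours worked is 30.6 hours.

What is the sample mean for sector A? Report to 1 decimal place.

34.0

Σ Nₕx̄ₕ = N·μ, so 60696·x̄_A = 201439·30.6 − (38587·28.2 + 102156·29.5).
= 6164033.4 − 4101755.4 = 2062278.
x̄_A = 2062278 / 60696 = 33.977... → 34.0.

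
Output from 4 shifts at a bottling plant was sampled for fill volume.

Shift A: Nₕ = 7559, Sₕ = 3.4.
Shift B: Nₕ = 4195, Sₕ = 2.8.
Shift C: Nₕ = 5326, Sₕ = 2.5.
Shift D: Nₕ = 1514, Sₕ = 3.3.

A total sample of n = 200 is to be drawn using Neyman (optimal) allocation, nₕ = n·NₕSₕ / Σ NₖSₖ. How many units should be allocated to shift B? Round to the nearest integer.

A: NₕSₕ = 7559·3.4 = 25700.6
B: NₕSₕ = 4195·2.8 = 11746
C: NₕSₕ = 5326·2.5 = 13315
D: NₕSₕ = 1514·3.3 = 4996.2
Σ NₕSₕ = 55757.8.
n_B = 200·11746/55757.8 = 42.132... → 42.

42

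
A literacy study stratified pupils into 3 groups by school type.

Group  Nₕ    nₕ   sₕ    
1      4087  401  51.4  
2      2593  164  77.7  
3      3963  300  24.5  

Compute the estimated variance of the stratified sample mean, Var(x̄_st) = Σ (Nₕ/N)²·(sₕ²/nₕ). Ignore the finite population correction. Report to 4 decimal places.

3.4341

N = 10643; Wₕ = Nₕ/N.
group 1: (4087/10643)²·51.4²/401 = 0.9715452
group 2: (2593/10643)²·77.7²/164 = 2.1851190
group 3: (3963/10643)²·24.5²/300 = 0.2774156
Sum = 3.4340799 → 3.4341.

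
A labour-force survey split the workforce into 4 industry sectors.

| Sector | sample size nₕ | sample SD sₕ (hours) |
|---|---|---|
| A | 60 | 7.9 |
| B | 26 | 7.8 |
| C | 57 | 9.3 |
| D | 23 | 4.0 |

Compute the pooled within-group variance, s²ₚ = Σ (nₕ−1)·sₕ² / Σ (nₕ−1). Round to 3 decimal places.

A: (60−1)·7.9² = 59·62.41 = 3682.19
B: (26−1)·7.8² = 25·60.84 = 1521
C: (57−1)·9.3² = 56·86.49 = 4843.44
D: (23−1)·4.0² = 22·16 = 352
Numerator = 10398.63; denominator = Σ(nₕ−1) = 162.
s²ₚ = 10398.63/162 = 64.18907... → 64.189.

64.189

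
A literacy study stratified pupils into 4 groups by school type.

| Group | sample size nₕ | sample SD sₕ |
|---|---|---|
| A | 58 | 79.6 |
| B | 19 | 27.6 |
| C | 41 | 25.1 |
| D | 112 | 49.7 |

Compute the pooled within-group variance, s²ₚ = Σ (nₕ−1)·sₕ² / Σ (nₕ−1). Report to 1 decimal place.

Degrees of freedom: 57 + 18 + 40 + 111 = 226.
Σ(nₕ−1)sₕ² = 57·6336.16 + 18·761.76 + 40·630.01 + 111·2470.09 = 674253.19.
s²ₚ = 674253.19 / 226 = 2983.421... → 2983.4.

2983.4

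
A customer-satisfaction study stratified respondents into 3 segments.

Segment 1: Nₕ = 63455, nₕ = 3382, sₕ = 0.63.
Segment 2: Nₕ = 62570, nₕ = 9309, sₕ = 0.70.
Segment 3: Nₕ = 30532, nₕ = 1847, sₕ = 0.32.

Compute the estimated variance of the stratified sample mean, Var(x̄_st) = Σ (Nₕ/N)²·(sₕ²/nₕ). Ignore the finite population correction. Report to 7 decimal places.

N = 156557. Term for each stratum: Wₕ²sₕ²/nₕ.
Var(x̄_st) = 0.0000192794 + 0.0000084078 + 0.0000021086 = 0.0000297958 → 0.0000298.

0.0000298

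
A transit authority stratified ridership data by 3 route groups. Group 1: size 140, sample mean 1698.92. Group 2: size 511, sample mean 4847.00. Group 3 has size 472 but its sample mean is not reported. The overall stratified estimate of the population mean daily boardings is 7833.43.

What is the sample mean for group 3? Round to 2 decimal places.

12886.18

Σ Nₕx̄ₕ = N·μ, so 472·x̄_3 = 1123·7833.43 − (140·1698.92 + 511·4847.00).
= 8796941.89 − 2714665.8 = 6082276.09.
x̄_3 = 6082276.09 / 472 = 12886.1782... → 12886.18.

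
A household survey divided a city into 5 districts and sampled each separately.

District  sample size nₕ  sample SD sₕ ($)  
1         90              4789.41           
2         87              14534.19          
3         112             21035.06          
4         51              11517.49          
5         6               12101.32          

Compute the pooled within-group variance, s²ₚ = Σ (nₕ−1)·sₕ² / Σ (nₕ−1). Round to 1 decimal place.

224890958.8

1: (90−1)·4789.41² = 89·22938448.1481 = 2041521885.1809
2: (87−1)·14534.19² = 86·211242678.9561 = 18166870390.2246
3: (112−1)·21035.06² = 111·442473749.2036 = 49114586161.5996
4: (51−1)·11517.49² = 50·132652575.9001 = 6632628795.005
5: (6−1)·12101.32² = 5·146441945.7424 = 732209728.712
Numerator = 76687816960.7221; denominator = Σ(nₕ−1) = 341.
s²ₚ = 76687816960.7221/341 = 224890958.829... → 224890958.8.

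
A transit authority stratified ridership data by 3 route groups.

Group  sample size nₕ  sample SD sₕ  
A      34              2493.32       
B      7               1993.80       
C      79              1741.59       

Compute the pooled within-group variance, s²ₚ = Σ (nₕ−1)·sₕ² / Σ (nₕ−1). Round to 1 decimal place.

3979361.5

Degrees of freedom: 33 + 6 + 78 = 117.
Σ(nₕ−1)sₕ² = 33·6216644.6224 + 6·3975238.44 + 78·3033135.7281 = 465585289.971.
s²ₚ = 465585289.971 / 117 = 3979361.453... → 3979361.5.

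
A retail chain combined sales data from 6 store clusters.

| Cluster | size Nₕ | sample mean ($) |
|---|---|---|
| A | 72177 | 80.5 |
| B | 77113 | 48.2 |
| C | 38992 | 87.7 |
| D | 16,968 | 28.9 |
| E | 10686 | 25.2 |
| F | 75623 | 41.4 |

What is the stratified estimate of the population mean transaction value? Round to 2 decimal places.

N = 291559; weights Wₕ = Nₕ/N = (0.2476, 0.2645, 0.1337, 0.0582, 0.0367, 0.2594).
x̄_st = Σ Wₕ·x̄ₕ = 0.2476·80.5 + 0.2645·48.2 + 0.1337·87.7 + 0.0582·28.9 + 0.0367·25.2 + 0.2594·41.4 ≈ 57.7487...
→ 57.75.

57.75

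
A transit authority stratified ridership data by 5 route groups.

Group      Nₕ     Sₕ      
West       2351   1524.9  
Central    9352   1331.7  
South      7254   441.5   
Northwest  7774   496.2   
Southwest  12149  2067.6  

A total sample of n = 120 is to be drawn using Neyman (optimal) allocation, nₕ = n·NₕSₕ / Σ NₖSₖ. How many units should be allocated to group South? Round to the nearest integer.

West: NₕSₕ = 2351·1524.9 = 3585039.9
Central: NₕSₕ = 9352·1331.7 = 12454058.4
South: NₕSₕ = 7254·441.5 = 3202641
Northwest: NₕSₕ = 7774·496.2 = 3857458.8
Southwest: NₕSₕ = 12149·2067.6 = 25119272.4
Σ NₕSₕ = 48218470.5.
n_South = 120·3202641/48218470.5 = 7.970... → 8.

8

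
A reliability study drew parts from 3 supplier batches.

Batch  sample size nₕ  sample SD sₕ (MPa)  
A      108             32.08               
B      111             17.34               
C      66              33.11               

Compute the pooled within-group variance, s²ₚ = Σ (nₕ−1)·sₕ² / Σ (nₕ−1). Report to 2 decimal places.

760.46

Degrees of freedom: 107 + 110 + 65 = 282.
Σ(nₕ−1)sₕ² = 107·1029.1264 + 110·300.6756 + 65·1096.2721 = 214448.5273.
s²ₚ = 214448.5273 / 282 = 760.4558... → 760.46.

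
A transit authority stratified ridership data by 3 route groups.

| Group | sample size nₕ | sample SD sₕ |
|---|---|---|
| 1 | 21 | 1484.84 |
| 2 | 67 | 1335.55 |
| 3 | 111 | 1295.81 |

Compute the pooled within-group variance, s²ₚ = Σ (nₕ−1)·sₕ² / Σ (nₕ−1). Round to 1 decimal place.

1767971.3

Degrees of freedom: 20 + 66 + 110 = 196.
Σ(nₕ−1)sₕ² = 20·2204749.8256 + 66·1783693.8025 + 110·1679123.5561 = 346522378.648.
s²ₚ = 346522378.648 / 196 = 1767971.320... → 1767971.3.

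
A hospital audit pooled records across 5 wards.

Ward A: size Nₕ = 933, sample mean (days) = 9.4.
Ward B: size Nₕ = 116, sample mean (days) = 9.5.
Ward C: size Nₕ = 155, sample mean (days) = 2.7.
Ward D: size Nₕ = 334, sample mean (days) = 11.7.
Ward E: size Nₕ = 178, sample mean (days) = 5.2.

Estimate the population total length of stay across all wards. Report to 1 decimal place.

15124.1

Population total = Σ Nₕ·x̄ₕ (each stratum's size times its mean).
933·9.4 + 116·9.5 + 155·2.7 + 334·11.7 + 178·5.2 = 8770.2 + 1102 + 418.5 + 3907.8 + 925.6 = 15124.1.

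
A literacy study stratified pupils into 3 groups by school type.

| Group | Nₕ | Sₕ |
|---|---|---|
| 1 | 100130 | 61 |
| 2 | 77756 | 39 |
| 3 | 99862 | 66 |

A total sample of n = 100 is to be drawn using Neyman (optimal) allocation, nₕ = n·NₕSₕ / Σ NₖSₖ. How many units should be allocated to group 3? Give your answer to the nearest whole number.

42

Σ NₕSₕ = 100130·61 + 77756·39 + 99862·66 = 15731306.
Share for 3: 6590892/15731306 = 0.41897.
n_3 = 100 × 0.41897 = 41.897... → 42.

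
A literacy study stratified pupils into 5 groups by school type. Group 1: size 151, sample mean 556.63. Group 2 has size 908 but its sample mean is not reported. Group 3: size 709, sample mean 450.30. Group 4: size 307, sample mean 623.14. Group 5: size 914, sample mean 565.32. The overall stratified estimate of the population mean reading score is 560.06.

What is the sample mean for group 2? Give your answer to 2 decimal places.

619.71

Σ Nₕx̄ₕ = N·μ, so 908·x̄_2 = 2989·560.06 − (151·556.63 + 709·450.30 + 307·623.14 + 914·565.32).
= 1674019.34 − 1111320.29 = 562699.05.
x̄_2 = 562699.05 / 908 = 619.7126... → 619.71.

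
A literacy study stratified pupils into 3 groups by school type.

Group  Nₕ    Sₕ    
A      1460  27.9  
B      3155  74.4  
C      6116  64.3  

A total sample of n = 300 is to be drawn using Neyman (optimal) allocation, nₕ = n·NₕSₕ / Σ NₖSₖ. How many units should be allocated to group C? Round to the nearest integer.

176

Σ NₕSₕ = 1460·27.9 + 3155·74.4 + 6116·64.3 = 668724.8.
Share for C: 393258.8/668724.8 = 0.58807.
n_C = 300 × 0.58807 = 176.422... → 176.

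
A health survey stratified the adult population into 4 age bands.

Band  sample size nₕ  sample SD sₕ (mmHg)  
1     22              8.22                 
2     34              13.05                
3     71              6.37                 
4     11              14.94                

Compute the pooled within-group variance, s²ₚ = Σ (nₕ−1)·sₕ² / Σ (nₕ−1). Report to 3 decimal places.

90.383

Degrees of freedom: 21 + 33 + 70 + 10 = 134.
Σ(nₕ−1)sₕ² = 21·67.5684 + 33·170.3025 + 70·40.5769 + 10·223.2036 = 12111.3379.
s²ₚ = 12111.3379 / 134 = 90.38312... → 90.383.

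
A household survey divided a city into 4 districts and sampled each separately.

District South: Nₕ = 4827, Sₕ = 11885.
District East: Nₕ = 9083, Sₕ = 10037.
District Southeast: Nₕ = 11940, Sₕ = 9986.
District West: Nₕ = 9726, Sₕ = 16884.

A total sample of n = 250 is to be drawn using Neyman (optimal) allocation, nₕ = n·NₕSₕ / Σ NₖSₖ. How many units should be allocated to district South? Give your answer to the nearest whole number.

Σ NₕSₕ = 4827·11885 + 9083·10037 + 11940·9986 + 9726·16884 = 431981590.
Share for South: 57368895/431981590 = 0.13280.
n_South = 250 × 0.13280 = 33.201... → 33.

33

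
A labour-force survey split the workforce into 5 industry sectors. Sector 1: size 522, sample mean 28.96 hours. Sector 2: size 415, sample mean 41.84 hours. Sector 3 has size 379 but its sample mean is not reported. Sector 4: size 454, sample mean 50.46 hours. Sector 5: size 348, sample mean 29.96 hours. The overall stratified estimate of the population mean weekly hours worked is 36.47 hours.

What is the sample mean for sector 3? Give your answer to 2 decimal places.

Σ Nₕx̄ₕ = N·μ, so 379·x̄_3 = 2118·36.47 − (522·28.96 + 415·41.84 + 454·50.46 + 348·29.96).
= 77243.46 − 65815.64 = 11427.82.
x̄_3 = 11427.82 / 379 = 30.1526... → 30.15.

30.15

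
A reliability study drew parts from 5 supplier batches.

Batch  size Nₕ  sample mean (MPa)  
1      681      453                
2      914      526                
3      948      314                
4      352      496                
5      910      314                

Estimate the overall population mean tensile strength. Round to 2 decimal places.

406.64

N = 3805; weights Wₕ = Nₕ/N = (0.1790, 0.2402, 0.2491, 0.0925, 0.2392).
x̄_st = Σ Wₕ·x̄ₕ = 0.1790·453 + 0.2402·526 + 0.2491·314 + 0.0925·496 + 0.2392·314 ≈ 406.6389...
→ 406.64.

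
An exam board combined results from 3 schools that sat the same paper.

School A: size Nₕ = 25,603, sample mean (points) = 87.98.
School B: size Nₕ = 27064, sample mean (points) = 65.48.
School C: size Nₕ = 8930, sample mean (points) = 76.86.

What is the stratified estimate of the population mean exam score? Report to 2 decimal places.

76.48

N = 61597; weights Wₕ = Nₕ/N = (0.4157, 0.4394, 0.1450).
x̄_st = Σ Wₕ·x̄ₕ = 0.4157·87.98 + 0.4394·65.48 + 0.1450·76.86 ≈ 76.4820...
→ 76.48.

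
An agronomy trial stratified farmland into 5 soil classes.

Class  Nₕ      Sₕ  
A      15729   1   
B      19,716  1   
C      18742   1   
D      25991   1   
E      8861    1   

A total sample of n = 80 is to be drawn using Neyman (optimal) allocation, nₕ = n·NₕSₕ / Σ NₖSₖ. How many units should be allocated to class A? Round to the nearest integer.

A: NₕSₕ = 15729·1 = 15729
B: NₕSₕ = 19716·1 = 19716
C: NₕSₕ = 18742·1 = 18742
D: NₕSₕ = 25991·1 = 25991
E: NₕSₕ = 8861·1 = 8861
Σ NₕSₕ = 89039.
n_A = 80·15729/89039 = 14.132... → 14.

14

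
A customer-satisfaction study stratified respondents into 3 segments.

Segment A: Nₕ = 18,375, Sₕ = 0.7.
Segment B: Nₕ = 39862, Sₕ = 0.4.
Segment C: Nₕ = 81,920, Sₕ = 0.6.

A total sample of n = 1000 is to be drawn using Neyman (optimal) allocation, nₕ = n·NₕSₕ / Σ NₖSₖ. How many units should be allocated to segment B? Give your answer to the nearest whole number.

205

Σ NₕSₕ = 18375·0.7 + 39862·0.4 + 81920·0.6 = 77959.3.
Share for B: 15944.8/77959.3 = 0.20453.
n_B = 1000 × 0.20453 = 204.527... → 205.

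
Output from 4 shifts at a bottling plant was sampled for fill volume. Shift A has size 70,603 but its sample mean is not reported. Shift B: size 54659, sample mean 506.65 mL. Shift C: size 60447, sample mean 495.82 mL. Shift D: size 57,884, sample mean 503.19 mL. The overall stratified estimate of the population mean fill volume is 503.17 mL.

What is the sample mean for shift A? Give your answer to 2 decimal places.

N = 70603 + 54659 + 60447 + 57884 = 243593.
Overall total = μ·N = 503.17·243593 = 122568689.81.
Subtract the known strata: 54659·506.65 + 60447·495.82 + 57884·503.19 = 86790463.85.
Remaining total for shift A: 122568689.81 − 86790463.85 = 35778225.96.
Divide by its size: 35778225.96 / 70603 = 506.7522... → 506.75.

506.75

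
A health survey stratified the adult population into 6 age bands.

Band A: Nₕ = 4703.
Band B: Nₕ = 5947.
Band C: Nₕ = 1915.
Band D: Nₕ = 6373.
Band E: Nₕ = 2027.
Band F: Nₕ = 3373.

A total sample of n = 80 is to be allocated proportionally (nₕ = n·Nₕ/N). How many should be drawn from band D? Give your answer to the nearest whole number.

21

N = 4703 + 5947 + 1915 + 6373 + 2027 + 3373 = 24338.
n_D = 80·6373/24338 = 20.948... → 21.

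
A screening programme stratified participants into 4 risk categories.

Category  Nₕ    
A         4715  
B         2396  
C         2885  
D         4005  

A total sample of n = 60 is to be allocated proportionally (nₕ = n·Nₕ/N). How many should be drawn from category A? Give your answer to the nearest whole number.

20

N = 4715 + 2396 + 2885 + 4005 = 14001.
n_A = 60·4715/14001 = 20.206... → 20.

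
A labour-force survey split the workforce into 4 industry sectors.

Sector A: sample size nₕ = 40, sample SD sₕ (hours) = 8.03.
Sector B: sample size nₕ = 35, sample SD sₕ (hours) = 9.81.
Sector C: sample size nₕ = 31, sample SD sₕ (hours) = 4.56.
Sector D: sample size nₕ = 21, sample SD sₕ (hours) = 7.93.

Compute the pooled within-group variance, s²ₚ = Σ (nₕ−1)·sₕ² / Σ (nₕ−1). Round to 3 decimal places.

Degrees of freedom: 39 + 34 + 30 + 20 = 123.
Σ(nₕ−1)sₕ² = 39·64.4809 + 34·96.2361 + 30·20.7936 + 20·62.8849 = 7668.2885.
s²ₚ = 7668.2885 / 123 = 62.34381... → 62.344.

62.344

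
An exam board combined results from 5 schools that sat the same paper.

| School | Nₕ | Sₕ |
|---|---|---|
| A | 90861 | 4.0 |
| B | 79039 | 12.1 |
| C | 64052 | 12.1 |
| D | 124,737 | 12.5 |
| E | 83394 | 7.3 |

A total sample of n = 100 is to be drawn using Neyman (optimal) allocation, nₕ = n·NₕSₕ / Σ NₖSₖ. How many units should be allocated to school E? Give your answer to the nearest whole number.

14

Σ NₕSₕ = 90861·4.0 + 79039·12.1 + 64052·12.1 + 124737·12.5 + 83394·7.3 = 4262833.8.
Share for E: 608776.2/4262833.8 = 0.14281.
n_E = 100 × 0.14281 = 14.281... → 14.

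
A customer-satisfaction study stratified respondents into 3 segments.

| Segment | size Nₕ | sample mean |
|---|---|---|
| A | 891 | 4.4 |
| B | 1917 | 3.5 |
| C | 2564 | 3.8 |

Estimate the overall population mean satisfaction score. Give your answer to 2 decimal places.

3.79

x̄_st = (Σ Nₕx̄ₕ) / (Σ Nₕ) = (891·4.4 + 1917·3.5 + 2564·3.8) / 5372
= 20373.1 / 5372 = 3.7925... → 3.79.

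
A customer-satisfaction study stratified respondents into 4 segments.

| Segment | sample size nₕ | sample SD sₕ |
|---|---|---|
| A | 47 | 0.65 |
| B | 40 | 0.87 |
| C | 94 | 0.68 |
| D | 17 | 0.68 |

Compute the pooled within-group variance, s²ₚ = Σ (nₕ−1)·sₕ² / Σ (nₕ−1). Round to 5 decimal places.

Degrees of freedom: 46 + 39 + 93 + 16 = 194.
Σ(nₕ−1)sₕ² = 46·0.4225 + 39·0.7569 + 93·0.4624 + 16·0.4624 = 99.3557.
s²ₚ = 99.3557 / 194 = 0.5121428... → 0.51214.

0.51214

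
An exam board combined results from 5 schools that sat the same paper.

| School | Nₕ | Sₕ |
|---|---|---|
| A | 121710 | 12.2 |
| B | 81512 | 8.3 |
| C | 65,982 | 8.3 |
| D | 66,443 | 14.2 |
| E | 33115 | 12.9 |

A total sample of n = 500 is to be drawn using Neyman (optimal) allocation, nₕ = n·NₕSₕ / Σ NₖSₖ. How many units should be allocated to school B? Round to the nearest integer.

Σ NₕSₕ = 121710·12.2 + 81512·8.3 + 65982·8.3 + 66443·14.2 + 33115·12.9 = 4079736.3.
Share for B: 676549.6/4079736.3 = 0.16583.
n_B = 500 × 0.16583 = 82.916... → 83.

83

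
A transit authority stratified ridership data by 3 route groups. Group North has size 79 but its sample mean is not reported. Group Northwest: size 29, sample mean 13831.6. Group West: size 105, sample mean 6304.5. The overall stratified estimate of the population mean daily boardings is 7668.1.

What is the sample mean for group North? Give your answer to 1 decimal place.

7217.9

Σ Nₕx̄ₕ = N·μ, so 79·x̄_North = 213·7668.1 − (29·13831.6 + 105·6304.5).
= 1633305.3 − 1063088.9 = 570216.4.
x̄_North = 570216.4 / 79 = 7217.929... → 7217.9.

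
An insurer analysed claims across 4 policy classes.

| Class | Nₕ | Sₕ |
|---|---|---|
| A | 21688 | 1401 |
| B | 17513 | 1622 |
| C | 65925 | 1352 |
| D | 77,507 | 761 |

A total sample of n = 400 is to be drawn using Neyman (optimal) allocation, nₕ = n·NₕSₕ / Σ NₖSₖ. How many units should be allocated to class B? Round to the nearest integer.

55

Σ NₕSₕ = 21688·1401 + 17513·1622 + 65925·1352 + 77507·761 = 206904401.
Share for B: 28406086/206904401 = 0.13729.
n_B = 400 × 0.13729 = 54.916... → 55.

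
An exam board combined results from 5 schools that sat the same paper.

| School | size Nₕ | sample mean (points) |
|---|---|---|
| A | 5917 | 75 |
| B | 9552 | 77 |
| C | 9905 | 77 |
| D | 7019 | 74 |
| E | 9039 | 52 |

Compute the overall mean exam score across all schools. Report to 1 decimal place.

x̄_st = (Σ Nₕx̄ₕ) / (Σ Nₕ) = (5917·75 + 9552·77 + 9905·77 + 7019·74 + 9039·52) / 41432
= 2931398 / 41432 = 70.752... → 70.8.

70.8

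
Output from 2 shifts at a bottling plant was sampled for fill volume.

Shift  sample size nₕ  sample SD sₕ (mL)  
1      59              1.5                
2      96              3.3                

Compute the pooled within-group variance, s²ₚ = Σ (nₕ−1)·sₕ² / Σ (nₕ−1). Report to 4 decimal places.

7.6147

1: (59−1)·1.5² = 58·2.25 = 130.5
2: (96−1)·3.3² = 95·10.89 = 1034.55
Numerator = 1165.05; denominator = Σ(nₕ−1) = 153.
s²ₚ = 1165.05/153 = 7.614706... → 7.6147.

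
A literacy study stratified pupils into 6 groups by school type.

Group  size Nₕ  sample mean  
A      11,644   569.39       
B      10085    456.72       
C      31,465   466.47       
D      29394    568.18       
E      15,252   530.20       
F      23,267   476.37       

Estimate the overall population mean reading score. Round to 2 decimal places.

510.17

N = 11644 + 10085 + 31465 + 29394 + 15252 + 23267 = 121107.
The stratified mean weights each stratum mean by its population share Nₕ/N.
Σ Nₕx̄ₕ = 11644·569.39 + 10085·456.72 + 31465·466.47 + 29394·568.18 + 15252·530.20 + 23267·476.37 = 6629977.16 + 4606021.2 + 14677478.55 + 16701082.92 + 8086610.4 + 11083700.79 = 61784871.02.
Divide by N: 61784871.02 / 121107 = 510.1676... → 510.17.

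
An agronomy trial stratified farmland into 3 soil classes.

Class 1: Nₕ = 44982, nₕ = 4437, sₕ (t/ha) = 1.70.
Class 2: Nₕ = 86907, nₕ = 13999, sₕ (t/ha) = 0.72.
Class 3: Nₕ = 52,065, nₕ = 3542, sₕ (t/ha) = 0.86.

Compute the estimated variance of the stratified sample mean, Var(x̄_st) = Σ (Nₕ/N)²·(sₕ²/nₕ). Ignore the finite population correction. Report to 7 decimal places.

0.0000639

N = 183954. Term for each stratum: Wₕ²sₕ²/nₕ.
Var(x̄_st) = 0.0000389464 + 0.0000082653 + 0.0000167271 = 0.0000639389 → 0.0000639.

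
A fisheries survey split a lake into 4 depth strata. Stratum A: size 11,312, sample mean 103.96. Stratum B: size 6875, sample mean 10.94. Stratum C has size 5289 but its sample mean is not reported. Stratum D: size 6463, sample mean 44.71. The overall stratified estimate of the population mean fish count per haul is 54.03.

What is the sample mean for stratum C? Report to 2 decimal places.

Σ Nₕx̄ₕ = N·μ, so 5289·x̄_C = 29939·54.03 − (11312·103.96 + 6875·10.94 + 6463·44.71).
= 1617604.17 − 1540168.75 = 77435.42.
x̄_C = 77435.42 / 5289 = 14.6408... → 14.64.

14.64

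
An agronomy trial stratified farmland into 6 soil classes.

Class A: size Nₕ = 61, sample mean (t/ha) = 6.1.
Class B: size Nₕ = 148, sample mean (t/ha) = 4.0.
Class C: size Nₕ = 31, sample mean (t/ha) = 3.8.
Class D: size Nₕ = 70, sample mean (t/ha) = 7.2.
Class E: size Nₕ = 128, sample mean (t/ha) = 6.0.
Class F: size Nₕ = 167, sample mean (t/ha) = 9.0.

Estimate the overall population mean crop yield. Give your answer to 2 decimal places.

6.38

N = 605; weights Wₕ = Nₕ/N = (0.1008, 0.2446, 0.0512, 0.1157, 0.2116, 0.2760).
x̄_st = Σ Wₕ·x̄ₕ = 0.1008·6.1 + 0.2446·4.0 + 0.0512·3.8 + 0.1157·7.2 + 0.2116·6.0 + 0.2760·9.0 ≈ 6.3750...
→ 6.38.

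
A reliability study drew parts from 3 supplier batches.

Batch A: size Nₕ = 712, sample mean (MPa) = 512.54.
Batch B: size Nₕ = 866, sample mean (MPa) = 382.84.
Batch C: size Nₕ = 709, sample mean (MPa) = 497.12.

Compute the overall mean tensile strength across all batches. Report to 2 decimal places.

N = 2287; weights Wₕ = Nₕ/N = (0.3113, 0.3787, 0.3100).
x̄_st = Σ Wₕ·x̄ₕ = 0.3113·512.54 + 0.3787·382.84 + 0.3100·497.12 ≈ 458.6471...
→ 458.65.

458.65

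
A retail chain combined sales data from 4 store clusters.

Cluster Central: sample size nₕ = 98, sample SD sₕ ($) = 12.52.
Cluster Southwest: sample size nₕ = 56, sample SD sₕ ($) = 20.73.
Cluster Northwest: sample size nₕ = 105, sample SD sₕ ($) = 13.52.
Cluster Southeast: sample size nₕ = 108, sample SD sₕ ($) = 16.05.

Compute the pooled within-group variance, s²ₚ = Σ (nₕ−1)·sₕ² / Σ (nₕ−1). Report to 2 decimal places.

Central: (98−1)·12.52² = 97·156.7504 = 15204.7888
Southwest: (56−1)·20.73² = 55·429.7329 = 23635.3095
Northwest: (105−1)·13.52² = 104·182.7904 = 19010.2016
Southeast: (108−1)·16.05² = 107·257.6025 = 27563.4675
Numerator = 85413.7674; denominator = Σ(nₕ−1) = 363.
s²ₚ = 85413.7674/363 = 235.2996... → 235.30.

235.30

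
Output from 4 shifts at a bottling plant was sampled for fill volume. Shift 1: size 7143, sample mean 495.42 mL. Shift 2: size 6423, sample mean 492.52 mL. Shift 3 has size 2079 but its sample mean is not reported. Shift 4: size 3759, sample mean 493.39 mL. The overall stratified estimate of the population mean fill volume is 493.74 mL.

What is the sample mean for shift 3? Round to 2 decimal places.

492.37

N = 7143 + 6423 + 2079 + 3759 = 19404.
Overall total = μ·N = 493.74·19404 = 9580530.96.
Subtract the known strata: 7143·495.42 + 6423·492.52 + 3759·493.39 = 8556894.03.
Remaining total for shift 3: 9580530.96 − 8556894.03 = 1023636.93.
Divide by its size: 1023636.93 / 2079 = 492.3699... → 492.37.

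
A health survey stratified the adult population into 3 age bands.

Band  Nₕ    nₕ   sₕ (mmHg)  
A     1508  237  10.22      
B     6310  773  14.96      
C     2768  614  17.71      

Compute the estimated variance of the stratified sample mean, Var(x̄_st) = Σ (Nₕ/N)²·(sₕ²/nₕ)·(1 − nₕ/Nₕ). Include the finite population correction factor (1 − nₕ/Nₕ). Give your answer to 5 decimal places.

N = 10586. Term for each stratum: Wₕ²sₕ²/nₕ·(1−nₕ/Nₕ).
Var(x̄_st) = 0.00753766 + 0.09026592 + 0.02717795 = 0.12498153 → 0.12498.

0.12498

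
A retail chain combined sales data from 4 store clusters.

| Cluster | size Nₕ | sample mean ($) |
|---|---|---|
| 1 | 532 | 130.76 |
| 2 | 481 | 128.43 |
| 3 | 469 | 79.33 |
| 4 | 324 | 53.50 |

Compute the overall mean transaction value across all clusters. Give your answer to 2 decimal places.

x̄_st = (Σ Nₕx̄ₕ) / (Σ Nₕ) = (532·130.76 + 481·128.43 + 469·79.33 + 324·53.50) / 1806
= 185878.92 / 1806 = 102.9230... → 102.92.

102.92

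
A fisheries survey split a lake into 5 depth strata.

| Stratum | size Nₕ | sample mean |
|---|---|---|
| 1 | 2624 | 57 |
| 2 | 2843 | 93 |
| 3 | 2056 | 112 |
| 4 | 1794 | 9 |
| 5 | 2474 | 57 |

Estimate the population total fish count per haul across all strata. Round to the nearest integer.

Estimate total by summing Nₕ·x̄ₕ over strata.
2624·57 + 2843·93 + 2056·112 + 1794·9 + 2474·57 = 149568 + 264399 + 230272 + 16146 + 141018 = 801403.

801403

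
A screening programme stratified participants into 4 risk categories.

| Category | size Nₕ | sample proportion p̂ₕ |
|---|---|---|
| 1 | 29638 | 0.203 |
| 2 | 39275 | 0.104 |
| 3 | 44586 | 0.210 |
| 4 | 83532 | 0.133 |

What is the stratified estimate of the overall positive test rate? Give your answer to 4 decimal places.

0.1552

N = 29638 + 39275 + 44586 + 83532 = 197031.
Overall proportion = Σ (Nₕ/N)·p̂ₕ.
Σ Nₕp̂ₕ = 6016.514 + 4084.6 + 9363.06 + 11109.756 = 30573.93.
30573.93 / 197031 = 0.155173... → 0.1552.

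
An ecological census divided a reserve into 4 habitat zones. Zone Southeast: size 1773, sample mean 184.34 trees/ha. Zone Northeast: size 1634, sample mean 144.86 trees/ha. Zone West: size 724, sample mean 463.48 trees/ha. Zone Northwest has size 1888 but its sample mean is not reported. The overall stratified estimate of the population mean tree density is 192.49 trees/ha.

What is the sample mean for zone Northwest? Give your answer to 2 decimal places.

Σ Nₕx̄ₕ = N·μ, so 1888·x̄_Northwest = 6019·192.49 − (1773·184.34 + 1634·144.86 + 724·463.48).
= 1158597.31 − 899095.58 = 259501.73.
x̄_Northwest = 259501.73 / 1888 = 137.4480... → 137.45.

137.45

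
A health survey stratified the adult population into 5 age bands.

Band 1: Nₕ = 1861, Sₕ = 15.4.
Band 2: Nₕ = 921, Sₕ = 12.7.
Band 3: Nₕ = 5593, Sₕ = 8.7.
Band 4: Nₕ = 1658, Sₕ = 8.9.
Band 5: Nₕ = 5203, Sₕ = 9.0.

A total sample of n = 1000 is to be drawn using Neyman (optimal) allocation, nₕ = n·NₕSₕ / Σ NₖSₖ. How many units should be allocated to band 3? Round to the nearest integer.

323

1: NₕSₕ = 1861·15.4 = 28659.4
2: NₕSₕ = 921·12.7 = 11696.7
3: NₕSₕ = 5593·8.7 = 48659.1
4: NₕSₕ = 1658·8.9 = 14756.2
5: NₕSₕ = 5203·9.0 = 46827
Σ NₕSₕ = 150598.4.
n_3 = 1000·48659.1/150598.4 = 323.105... → 323.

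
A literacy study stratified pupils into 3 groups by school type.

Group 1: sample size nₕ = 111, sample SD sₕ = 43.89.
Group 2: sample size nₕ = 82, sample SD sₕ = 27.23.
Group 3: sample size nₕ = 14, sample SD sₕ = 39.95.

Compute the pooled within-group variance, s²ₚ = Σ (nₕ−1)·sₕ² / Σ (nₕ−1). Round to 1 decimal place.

Degrees of freedom: 110 + 81 + 13 = 204.
Σ(nₕ−1)sₕ² = 110·1926.3321 + 81·741.4729 + 13·1596.0025 = 292703.8684.
s²ₚ = 292703.8684 / 204 = 1434.823... → 1434.8.

1434.8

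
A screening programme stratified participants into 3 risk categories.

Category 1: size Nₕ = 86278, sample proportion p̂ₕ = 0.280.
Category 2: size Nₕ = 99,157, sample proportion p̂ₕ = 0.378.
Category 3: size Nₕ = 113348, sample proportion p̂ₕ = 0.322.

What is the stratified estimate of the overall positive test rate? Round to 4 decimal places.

Wₕ = Nₕ/N with N = 298783: 0.2888, 0.3319, 0.3794.
p̂_st = 0.2888·0.280 + 0.3319·0.378 + 0.3794·0.322 ≈ 0.328457... → 0.3285.

0.3285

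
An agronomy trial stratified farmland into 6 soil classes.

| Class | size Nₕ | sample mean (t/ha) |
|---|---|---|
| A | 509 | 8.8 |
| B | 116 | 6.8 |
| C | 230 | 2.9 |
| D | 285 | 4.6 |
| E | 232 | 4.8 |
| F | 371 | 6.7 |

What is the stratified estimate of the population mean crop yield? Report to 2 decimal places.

x̄_st = (Σ Nₕx̄ₕ) / (Σ Nₕ) = (509·8.8 + 116·6.8 + 230·2.9 + 285·4.6 + 232·4.8 + 371·6.7) / 1743
= 10845.3 / 1743 = 6.2222... → 6.22.

6.22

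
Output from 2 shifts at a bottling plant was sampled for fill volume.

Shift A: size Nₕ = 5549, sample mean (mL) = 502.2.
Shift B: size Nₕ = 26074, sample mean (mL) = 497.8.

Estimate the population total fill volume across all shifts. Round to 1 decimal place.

15766345.0

A: 5549·502.2 = 2786707.8
B: 26074·497.8 = 12979637.2
τ̂ = Σ Nₕx̄ₕ = 15766345.0.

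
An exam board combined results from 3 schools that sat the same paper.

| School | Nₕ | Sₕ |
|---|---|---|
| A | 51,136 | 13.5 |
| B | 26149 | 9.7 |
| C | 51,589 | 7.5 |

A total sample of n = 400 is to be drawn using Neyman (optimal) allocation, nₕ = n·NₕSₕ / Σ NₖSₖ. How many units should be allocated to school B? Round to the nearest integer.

76

Σ NₕSₕ = 51136·13.5 + 26149·9.7 + 51589·7.5 = 1330898.8.
Share for B: 253645.3/1330898.8 = 0.19058.
n_B = 400 × 0.19058 = 76.233... → 76.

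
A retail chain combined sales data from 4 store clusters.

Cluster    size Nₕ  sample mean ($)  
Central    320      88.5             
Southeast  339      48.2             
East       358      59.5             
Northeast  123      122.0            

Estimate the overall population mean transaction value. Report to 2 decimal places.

N = 1140; weights Wₕ = Nₕ/N = (0.2807, 0.2974, 0.3140, 0.1079).
x̄_st = Σ Wₕ·x̄ₕ = 0.2807·88.5 + 0.2974·48.2 + 0.3140·59.5 + 0.1079·122.0 ≈ 71.0235...
→ 71.02.

71.02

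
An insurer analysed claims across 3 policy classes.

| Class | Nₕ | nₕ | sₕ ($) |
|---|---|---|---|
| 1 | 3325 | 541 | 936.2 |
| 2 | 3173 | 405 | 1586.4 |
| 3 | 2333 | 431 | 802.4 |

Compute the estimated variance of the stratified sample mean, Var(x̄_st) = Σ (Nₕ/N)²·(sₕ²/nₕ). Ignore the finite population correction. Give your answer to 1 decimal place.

1136.1

N = 8831; Wₕ = Nₕ/N.
class 1: (3325/8831)²·936.2²/541 = 229.6696
class 2: (3173/8831)²·1586.4²/405 = 802.2150
class 3: (2333/8831)²·802.4²/431 = 104.2592
Sum = 1136.1437 → 1136.1.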